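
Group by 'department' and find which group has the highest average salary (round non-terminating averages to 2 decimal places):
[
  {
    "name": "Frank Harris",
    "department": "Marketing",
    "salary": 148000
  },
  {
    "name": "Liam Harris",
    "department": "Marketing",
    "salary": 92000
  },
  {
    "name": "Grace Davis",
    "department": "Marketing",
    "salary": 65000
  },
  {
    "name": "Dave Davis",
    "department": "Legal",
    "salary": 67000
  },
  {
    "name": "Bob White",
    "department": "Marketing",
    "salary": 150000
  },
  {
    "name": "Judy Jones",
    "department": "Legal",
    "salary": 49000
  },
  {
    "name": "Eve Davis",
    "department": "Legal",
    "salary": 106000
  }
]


Group by: department

Groups:
  Legal: 3 people, avg salary = 222000/3 = $74000
  Marketing: 4 people, avg salary = 455000/4 = $113750

Highest average salary: Marketing ($113750)

Marketing ($113750)


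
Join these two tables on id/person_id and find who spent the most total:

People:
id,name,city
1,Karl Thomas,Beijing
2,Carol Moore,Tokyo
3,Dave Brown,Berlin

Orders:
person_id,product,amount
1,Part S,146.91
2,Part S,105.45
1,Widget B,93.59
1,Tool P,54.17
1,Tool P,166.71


Join on: people.id = orders.person_id

Joined rows:
  Karl Thomas (Beijing) bought Part S for $146.91
  Carol Moore (Tokyo) bought Part S for $105.45
  Karl Thomas (Beijing) bought Widget B for $93.59
  Karl Thomas (Beijing) bought Tool P for $54.17
  Karl Thomas (Beijing) bought Tool P for $166.71

Total per person:
  Karl Thomas: $461.38
  Carol Moore: $105.45

Top spender: Karl Thomas ($461.38)

Karl Thomas ($461.38)


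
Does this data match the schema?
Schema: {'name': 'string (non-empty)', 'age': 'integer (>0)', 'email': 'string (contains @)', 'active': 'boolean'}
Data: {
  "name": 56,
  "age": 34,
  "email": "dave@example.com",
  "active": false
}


Validating each field against schema:
  name: FAIL (56 is not a string)
  age: OK (positive integer)
  email: OK (string with @)
  active: OK (boolean)

Result: INVALID (1 error: name)

INVALID (1 error: name)


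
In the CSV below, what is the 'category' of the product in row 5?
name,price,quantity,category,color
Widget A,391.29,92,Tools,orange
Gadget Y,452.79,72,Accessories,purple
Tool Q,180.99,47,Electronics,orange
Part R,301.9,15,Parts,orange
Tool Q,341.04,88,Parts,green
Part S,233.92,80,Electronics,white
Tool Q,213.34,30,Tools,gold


Query: Row 5 ('Tool Q'), column 'category'
Value: Parts

Parts


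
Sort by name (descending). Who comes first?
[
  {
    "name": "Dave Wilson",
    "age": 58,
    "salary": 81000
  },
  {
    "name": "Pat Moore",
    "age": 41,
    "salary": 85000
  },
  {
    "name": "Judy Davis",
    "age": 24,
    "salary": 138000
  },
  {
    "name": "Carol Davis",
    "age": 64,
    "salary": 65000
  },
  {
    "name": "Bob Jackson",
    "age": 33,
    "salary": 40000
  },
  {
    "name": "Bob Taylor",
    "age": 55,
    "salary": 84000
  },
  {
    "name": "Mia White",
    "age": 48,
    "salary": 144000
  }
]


Sort by: name (descending)

Sorted order:
  1. Pat Moore (name = Pat Moore)
  2. Mia White (name = Mia White)
  3. Judy Davis (name = Judy Davis)
  4. Dave Wilson (name = Dave Wilson)
  5. Carol Davis (name = Carol Davis)
  6. Bob Taylor (name = Bob Taylor)
  7. Bob Jackson (name = Bob Jackson)

First: Pat Moore

Pat Moore


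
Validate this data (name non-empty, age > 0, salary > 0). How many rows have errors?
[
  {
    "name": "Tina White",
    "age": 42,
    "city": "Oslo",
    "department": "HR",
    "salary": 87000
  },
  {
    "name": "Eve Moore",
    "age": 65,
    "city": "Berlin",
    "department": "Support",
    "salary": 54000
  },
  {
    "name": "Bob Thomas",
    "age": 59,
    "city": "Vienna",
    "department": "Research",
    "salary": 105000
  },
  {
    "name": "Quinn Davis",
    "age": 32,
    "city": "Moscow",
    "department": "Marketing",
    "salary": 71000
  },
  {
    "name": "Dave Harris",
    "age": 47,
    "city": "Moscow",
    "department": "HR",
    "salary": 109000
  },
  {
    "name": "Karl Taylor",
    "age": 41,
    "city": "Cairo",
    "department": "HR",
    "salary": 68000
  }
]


Validating 6 records:
Rules: name non-empty, age > 0, salary > 0

  Row 1 (Tina White): OK
  Row 2 (Eve Moore): OK
  Row 3 (Bob Thomas): OK
  Row 4 (Quinn Davis): OK
  Row 5 (Dave Harris): OK
  Row 6 (Karl Taylor): OK

Total errors: 0

0 errors


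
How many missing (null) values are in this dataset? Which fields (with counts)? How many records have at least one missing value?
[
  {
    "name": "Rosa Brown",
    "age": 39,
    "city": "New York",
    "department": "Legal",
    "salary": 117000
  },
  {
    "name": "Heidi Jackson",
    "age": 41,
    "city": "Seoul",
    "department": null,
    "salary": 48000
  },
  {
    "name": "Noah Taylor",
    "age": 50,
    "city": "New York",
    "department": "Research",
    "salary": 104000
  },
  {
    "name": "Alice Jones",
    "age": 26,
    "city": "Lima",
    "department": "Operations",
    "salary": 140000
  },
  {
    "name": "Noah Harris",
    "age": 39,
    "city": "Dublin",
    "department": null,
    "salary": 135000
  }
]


Checking for missing (null) values in 5 records:

  Rosa Brown: complete
  Heidi Jackson: department
  Noah Taylor: complete
  Alice Jones: complete
  Noah Harris: department

Per field:
  name: 0 missing
  age: 0 missing
  city: 0 missing
  department: 2 missing
  salary: 0 missing

Total missing values: 2
Records with any missing: 2

2 missing values (department: 2); 2 incomplete records


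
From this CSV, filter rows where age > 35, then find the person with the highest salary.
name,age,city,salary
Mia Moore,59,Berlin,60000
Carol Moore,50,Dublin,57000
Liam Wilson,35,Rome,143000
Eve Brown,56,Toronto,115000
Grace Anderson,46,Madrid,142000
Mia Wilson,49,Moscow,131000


Filter: age > 35
Sort by: salary (descending)

Filtered records (5):
  Grace Anderson, age 46, salary $142000
  Mia Wilson, age 49, salary $131000
  Eve Brown, age 56, salary $115000
  Mia Moore, age 59, salary $60000
  Carol Moore, age 50, salary $57000

Highest salary: Grace Anderson ($142000)

Grace Anderson


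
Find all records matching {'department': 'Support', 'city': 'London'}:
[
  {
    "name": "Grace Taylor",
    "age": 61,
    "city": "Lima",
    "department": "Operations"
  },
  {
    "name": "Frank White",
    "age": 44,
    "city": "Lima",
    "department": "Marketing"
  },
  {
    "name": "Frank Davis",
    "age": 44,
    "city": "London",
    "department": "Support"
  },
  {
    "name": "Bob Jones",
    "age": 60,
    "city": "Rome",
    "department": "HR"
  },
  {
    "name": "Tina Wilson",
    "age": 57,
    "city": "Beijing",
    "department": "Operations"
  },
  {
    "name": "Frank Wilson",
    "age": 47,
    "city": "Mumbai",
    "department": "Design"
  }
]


Search criteria: {'department': 'Support', 'city': 'London'}

Checking 6 records:
  Grace Taylor: {department: Operations, city: Lima}
  Frank White: {department: Marketing, city: Lima}
  Frank Davis: {department: Support, city: London} <-- MATCH
  Bob Jones: {department: HR, city: Rome}
  Tina Wilson: {department: Operations, city: Beijing}
  Frank Wilson: {department: Design, city: Mumbai}

Matches: ["Frank Davis"]

["Frank Davis"]


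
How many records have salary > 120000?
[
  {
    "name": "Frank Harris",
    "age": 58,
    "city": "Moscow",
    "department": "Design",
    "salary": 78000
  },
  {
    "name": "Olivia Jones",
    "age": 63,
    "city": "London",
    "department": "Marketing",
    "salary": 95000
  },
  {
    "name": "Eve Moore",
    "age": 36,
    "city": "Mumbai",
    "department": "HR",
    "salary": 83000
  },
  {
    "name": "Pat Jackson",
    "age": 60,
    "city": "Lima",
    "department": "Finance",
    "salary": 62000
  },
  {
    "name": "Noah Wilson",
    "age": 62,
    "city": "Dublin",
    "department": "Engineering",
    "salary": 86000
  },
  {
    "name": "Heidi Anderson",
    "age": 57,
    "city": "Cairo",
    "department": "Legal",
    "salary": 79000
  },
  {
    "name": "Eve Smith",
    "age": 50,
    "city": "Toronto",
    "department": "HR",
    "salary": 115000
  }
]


Data: 7 records
Condition: salary > 120000

Checking each record:
  Frank Harris: 78000
  Olivia Jones: 95000
  Eve Moore: 83000
  Pat Jackson: 62000
  Noah Wilson: 86000
  Heidi Anderson: 79000
  Eve Smith: 115000

Count: 0

0


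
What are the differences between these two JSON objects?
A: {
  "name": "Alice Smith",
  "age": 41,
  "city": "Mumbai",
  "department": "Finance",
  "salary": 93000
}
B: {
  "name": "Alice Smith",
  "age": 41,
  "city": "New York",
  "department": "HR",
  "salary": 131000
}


Comparing each field (in key order):
  name: same
  age: same
  city: DIFFERENT
  department: DIFFERENT
  salary: DIFFERENT
Differences:
  city: Mumbai -> New York
  department: Finance -> HR
  salary: 93000 -> 131000

3 field(s) changed

3 changes: city, department, salary


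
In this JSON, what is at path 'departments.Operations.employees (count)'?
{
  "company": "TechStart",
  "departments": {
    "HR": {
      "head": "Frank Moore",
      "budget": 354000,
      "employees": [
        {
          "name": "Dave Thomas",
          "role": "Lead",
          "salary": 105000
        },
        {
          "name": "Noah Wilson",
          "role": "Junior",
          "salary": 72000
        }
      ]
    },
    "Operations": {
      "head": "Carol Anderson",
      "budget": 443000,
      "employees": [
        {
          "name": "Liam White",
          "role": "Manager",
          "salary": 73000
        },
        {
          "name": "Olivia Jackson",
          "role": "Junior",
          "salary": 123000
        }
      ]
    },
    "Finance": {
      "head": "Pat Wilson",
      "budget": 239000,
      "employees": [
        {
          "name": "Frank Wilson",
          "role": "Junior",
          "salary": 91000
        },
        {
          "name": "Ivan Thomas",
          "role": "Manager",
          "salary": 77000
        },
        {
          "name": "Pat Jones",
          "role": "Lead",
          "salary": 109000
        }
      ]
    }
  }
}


Path: departments.Operations.employees (count)

Navigate:
  -> departments
  -> Operations
  -> employees (array, length 2)

2


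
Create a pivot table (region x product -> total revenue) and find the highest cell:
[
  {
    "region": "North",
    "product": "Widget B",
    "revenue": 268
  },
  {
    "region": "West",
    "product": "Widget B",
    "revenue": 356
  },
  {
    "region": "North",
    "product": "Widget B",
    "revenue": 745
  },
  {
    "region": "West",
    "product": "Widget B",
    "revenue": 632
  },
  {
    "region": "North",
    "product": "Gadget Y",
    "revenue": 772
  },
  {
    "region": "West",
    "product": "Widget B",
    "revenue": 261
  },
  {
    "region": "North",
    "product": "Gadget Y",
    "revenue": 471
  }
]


Pivot: region (rows) x product (columns) -> total revenue

     Gadget Y      Widget B    
North         1243          1013  
West             0          1249  

Highest: West / Widget B = $1249

West / Widget B = $1249


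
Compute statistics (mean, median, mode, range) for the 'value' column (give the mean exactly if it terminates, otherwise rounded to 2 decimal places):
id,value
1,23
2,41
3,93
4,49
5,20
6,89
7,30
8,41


Data: [23, 41, 93, 49, 20, 89, 30, 41]
Count: 8
Sum: 386
Mean: 386/8 = 48.25
Sorted: [20, 23, 30, 41, 41, 49, 89, 93]
Median: 41.0
Mode: 41 (2 times)
Range: 93 - 20 = 73
Min: 20, Max: 93

mean=48.25, median=41.0, mode=41, range=73


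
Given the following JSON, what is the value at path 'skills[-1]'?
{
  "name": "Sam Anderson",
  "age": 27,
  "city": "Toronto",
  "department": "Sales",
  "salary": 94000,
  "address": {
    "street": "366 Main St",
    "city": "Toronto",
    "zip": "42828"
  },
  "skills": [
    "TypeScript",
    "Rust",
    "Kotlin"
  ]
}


Query: skills[-1]
Path: skills -> last element
Value: Kotlin

Kotlin


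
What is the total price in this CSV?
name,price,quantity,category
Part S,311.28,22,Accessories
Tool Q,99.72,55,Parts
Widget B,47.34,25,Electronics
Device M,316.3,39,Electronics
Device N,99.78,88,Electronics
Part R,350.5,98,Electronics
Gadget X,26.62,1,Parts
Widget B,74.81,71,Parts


Computing total price:
Values: [311.28, 99.72, 47.34, 316.3, 99.78, 350.5, 26.62, 74.81]
Sum = 1326.35

1326.35


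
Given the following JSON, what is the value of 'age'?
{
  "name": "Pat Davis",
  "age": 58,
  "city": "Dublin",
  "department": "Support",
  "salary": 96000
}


Looking up field 'age'
Value: 58

58


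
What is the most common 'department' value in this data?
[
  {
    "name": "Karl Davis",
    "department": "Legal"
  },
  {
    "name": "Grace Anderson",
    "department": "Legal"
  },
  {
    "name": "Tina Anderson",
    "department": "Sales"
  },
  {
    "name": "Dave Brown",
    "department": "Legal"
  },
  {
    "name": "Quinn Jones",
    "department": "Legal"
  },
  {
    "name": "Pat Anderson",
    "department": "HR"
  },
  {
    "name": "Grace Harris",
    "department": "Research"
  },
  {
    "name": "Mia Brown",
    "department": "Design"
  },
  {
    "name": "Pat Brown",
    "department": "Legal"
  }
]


Counting 'department' values across 9 records:

  Legal: 5 #####
  Sales: 1 #
  HR: 1 #
  Research: 1 #
  Design: 1 #

Most common: Legal (5 times)

Legal (5 times)


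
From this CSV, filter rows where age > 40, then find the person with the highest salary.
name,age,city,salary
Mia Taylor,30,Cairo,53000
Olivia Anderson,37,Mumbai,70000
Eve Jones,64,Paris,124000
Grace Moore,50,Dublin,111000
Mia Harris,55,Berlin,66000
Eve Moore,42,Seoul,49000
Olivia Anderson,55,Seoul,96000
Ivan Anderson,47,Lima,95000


Filter: age > 40
Sort by: salary (descending)

Filtered records (6):
  Eve Jones, age 64, salary $124000
  Grace Moore, age 50, salary $111000
  Olivia Anderson, age 55, salary $96000
  Ivan Anderson, age 47, salary $95000
  Mia Harris, age 55, salary $66000
  Eve Moore, age 42, salary $49000

Highest salary: Eve Jones ($124000)

Eve Jones


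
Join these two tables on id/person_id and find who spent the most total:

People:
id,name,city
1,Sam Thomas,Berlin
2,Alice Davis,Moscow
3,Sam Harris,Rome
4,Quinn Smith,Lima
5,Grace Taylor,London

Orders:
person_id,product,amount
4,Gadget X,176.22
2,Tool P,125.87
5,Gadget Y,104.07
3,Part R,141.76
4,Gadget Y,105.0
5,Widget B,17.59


Join on: people.id = orders.person_id

Joined rows:
  Quinn Smith (Lima) bought Gadget X for $176.22
  Alice Davis (Moscow) bought Tool P for $125.87
  Grace Taylor (London) bought Gadget Y for $104.07
  Sam Harris (Rome) bought Part R for $141.76
  Quinn Smith (Lima) bought Gadget Y for $105.0
  Grace Taylor (London) bought Widget B for $17.59

Total per person:
  Quinn Smith: $281.22
  Sam Harris: $141.76
  Alice Davis: $125.87
  Grace Taylor: $121.66

Top spender: Quinn Smith ($281.22)

Quinn Smith ($281.22)


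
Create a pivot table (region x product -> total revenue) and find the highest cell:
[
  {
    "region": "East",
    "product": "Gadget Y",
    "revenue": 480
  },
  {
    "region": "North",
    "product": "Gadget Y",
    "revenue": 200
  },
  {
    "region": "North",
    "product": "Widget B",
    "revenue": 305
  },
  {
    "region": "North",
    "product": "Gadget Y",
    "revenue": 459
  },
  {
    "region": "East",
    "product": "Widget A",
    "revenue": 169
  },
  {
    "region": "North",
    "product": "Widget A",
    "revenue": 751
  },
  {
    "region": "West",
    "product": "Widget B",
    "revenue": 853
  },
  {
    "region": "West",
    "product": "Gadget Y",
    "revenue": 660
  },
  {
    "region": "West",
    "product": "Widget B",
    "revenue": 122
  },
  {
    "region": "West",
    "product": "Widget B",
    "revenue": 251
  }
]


Pivot: region (rows) x product (columns) -> total revenue

     Gadget Y      Widget A      Widget B    
East           480           169             0  
North          659           751           305  
West           660             0          1226  

Highest: West / Widget B = $1226

West / Widget B = $1226


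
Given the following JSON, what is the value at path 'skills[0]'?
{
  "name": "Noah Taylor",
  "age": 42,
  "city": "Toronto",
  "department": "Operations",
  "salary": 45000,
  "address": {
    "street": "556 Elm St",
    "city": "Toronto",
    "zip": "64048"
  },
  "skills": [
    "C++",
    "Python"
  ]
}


Query: skills[0]
Path: skills -> first element
Value: C++

C++


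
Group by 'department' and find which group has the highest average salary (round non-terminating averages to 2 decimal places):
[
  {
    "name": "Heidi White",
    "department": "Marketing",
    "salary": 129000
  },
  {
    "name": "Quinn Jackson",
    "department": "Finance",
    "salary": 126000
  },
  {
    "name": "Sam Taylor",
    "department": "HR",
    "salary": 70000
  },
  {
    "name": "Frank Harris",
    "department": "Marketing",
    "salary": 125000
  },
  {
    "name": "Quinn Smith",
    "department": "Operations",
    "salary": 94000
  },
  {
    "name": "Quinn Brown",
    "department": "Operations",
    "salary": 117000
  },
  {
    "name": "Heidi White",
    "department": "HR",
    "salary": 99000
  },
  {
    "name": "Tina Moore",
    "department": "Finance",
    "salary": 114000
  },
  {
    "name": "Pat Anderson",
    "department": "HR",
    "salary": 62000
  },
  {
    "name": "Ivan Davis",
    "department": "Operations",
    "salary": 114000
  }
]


Group by: department

Groups:
  Finance: 2 people, avg salary = 240000/2 = $120000
  HR: 3 people, avg salary = 231000/3 = $77000
  Marketing: 2 people, avg salary = 254000/2 = $127000
  Operations: 3 people, avg salary = 325000/3 ≈ $108333.33

Highest average salary: Marketing ($127000)

Marketing ($127000)


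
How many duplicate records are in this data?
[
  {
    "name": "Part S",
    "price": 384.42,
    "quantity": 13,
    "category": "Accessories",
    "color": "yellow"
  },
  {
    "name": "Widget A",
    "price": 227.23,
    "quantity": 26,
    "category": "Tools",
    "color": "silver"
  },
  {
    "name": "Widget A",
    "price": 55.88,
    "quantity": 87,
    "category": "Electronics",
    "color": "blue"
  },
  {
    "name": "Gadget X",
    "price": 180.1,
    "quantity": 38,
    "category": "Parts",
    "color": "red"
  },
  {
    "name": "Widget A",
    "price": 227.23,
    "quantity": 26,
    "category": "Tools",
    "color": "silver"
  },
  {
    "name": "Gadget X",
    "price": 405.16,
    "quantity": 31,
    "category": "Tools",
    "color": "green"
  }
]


Checking 6 records for duplicates:

  Row 1: Part S ($384.42, qty 13)
  Row 2: Widget A ($227.23, qty 26)
  Row 3: Widget A ($55.88, qty 87)
  Row 4: Gadget X ($180.1, qty 38)
  Row 5: Widget A ($227.23, qty 26) <-- DUPLICATE
  Row 6: Gadget X ($405.16, qty 31)

Duplicates found: 1
Unique records: 5

1 duplicates, 5 unique


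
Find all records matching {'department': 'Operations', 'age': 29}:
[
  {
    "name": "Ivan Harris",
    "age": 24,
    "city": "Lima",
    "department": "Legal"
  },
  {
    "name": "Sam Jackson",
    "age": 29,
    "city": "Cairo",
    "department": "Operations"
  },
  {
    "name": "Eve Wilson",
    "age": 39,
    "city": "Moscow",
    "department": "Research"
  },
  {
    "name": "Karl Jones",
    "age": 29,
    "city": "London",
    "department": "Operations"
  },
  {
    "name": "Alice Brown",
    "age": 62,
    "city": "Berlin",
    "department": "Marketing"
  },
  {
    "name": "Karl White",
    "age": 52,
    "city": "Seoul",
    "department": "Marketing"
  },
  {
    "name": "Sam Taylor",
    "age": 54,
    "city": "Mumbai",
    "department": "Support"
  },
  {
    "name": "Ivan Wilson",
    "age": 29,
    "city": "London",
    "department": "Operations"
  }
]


Search criteria: {'department': 'Operations', 'age': 29}

Checking 8 records:
  Ivan Harris: {department: Legal, age: 24}
  Sam Jackson: {department: Operations, age: 29} <-- MATCH
  Eve Wilson: {department: Research, age: 39}
  Karl Jones: {department: Operations, age: 29} <-- MATCH
  Alice Brown: {department: Marketing, age: 62}
  Karl White: {department: Marketing, age: 52}
  Sam Taylor: {department: Support, age: 54}
  Ivan Wilson: {department: Operations, age: 29} <-- MATCH

Matches: ["Sam Jackson", "Karl Jones", "Ivan Wilson"]

["Sam Jackson", "Karl Jones", "Ivan Wilson"]


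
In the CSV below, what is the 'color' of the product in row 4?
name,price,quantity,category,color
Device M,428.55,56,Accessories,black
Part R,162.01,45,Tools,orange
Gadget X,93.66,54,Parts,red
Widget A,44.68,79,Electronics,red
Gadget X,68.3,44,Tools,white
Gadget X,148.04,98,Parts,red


Query: Row 4 ('Widget A'), column 'color'
Value: red

red


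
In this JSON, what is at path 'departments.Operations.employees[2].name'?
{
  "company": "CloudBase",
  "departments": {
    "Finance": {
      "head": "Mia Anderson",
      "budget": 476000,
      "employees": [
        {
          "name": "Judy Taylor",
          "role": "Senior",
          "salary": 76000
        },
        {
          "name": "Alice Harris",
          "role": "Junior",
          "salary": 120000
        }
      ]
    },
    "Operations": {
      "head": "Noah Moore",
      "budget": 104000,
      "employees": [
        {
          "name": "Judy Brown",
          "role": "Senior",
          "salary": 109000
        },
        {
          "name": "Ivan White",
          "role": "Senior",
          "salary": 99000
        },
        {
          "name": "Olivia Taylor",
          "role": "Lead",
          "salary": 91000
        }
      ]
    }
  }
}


Path: departments.Operations.employees[2].name

Navigate:
  -> departments
  -> Operations
  -> employees[2].name = 'Olivia Taylor'

Olivia Taylor


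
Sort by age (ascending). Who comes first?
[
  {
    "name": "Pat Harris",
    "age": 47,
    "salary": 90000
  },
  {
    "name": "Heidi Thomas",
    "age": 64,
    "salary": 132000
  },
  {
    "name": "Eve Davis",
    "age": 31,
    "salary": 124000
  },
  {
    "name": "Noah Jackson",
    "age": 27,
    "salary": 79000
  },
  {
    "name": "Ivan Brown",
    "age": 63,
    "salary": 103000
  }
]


Sort by: age (ascending)

Sorted order:
  1. Noah Jackson (age = 27)
  2. Eve Davis (age = 31)
  3. Pat Harris (age = 47)
  4. Ivan Brown (age = 63)
  5. Heidi Thomas (age = 64)

First: Noah Jackson

Noah Jackson


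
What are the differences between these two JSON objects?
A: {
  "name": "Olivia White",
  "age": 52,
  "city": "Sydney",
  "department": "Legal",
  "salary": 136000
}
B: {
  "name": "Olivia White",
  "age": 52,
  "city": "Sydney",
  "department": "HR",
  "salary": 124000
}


Comparing each field (in key order):
  name: same
  age: same
  city: same
  department: DIFFERENT
  salary: DIFFERENT
Differences:
  department: Legal -> HR
  salary: 136000 -> 124000

2 field(s) changed

2 changes: department, salary


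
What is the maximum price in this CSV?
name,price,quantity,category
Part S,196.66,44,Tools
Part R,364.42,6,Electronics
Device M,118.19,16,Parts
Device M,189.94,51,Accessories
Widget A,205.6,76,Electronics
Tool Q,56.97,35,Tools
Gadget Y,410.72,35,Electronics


Computing maximum price:
Values: [196.66, 364.42, 118.19, 189.94, 205.6, 56.97, 410.72]
Max = 410.72

410.72


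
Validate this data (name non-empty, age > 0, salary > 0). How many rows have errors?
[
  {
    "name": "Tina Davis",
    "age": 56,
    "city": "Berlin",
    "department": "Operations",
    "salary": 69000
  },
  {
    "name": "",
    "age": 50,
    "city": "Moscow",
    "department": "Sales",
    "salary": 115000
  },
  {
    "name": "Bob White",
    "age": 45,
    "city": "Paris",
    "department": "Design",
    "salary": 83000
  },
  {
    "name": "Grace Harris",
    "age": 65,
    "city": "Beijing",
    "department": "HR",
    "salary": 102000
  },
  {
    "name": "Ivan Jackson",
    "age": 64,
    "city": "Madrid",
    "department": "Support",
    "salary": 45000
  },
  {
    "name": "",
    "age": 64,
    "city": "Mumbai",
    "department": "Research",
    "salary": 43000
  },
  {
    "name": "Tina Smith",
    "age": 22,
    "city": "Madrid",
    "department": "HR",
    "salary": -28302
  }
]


Validating 7 records:
Rules: name non-empty, age > 0, salary > 0

  Row 1 (Tina Davis): OK
  Row 2 (???): empty name
  Row 3 (Bob White): OK
  Row 4 (Grace Harris): OK
  Row 5 (Ivan Jackson): OK
  Row 6 (???): empty name
  Row 7 (Tina Smith): negative salary: -28302

Total errors: 3

3 errors


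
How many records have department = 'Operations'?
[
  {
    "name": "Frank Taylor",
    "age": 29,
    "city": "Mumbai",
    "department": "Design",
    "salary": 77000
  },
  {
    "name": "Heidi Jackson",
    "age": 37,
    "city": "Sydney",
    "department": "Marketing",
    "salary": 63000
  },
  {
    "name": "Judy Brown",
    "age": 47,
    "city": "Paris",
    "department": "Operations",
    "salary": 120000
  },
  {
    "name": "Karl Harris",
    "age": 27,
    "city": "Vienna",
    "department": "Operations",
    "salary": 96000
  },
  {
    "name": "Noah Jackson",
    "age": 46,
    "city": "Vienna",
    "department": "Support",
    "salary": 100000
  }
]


Data: 5 records
Condition: department = 'Operations'

Checking each record:
  Frank Taylor: Design
  Heidi Jackson: Marketing
  Judy Brown: Operations MATCH
  Karl Harris: Operations MATCH
  Noah Jackson: Support

Count: 2

2


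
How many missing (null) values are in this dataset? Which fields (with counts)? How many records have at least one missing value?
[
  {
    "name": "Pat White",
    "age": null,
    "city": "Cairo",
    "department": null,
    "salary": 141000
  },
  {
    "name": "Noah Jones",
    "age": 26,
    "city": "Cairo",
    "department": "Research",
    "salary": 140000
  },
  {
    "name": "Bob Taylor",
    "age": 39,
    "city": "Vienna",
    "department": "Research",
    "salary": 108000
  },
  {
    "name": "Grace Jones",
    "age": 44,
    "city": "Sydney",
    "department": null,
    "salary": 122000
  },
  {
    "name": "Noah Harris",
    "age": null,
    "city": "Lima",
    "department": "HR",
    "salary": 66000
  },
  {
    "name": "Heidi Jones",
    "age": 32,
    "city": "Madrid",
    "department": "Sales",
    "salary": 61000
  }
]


Checking for missing (null) values in 6 records:

  Pat White: age, department
  Noah Jones: complete
  Bob Taylor: complete
  Grace Jones: department
  Noah Harris: age
  Heidi Jones: complete

Per field:
  name: 0 missing
  age: 2 missing
  city: 0 missing
  department: 2 missing
  salary: 0 missing

Total missing values: 4
Records with any missing: 3

4 missing values (age: 2, department: 2); 3 incomplete records


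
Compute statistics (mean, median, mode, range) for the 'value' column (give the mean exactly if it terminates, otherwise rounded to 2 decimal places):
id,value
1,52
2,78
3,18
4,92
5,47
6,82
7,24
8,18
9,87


Data: [52, 78, 18, 92, 47, 82, 24, 18, 87]
Count: 9
Sum: 498
Mean: 498/9 ≈ 55.33 (rounded to 2 decimal places)
Sorted: [18, 18, 24, 47, 52, 78, 82, 87, 92]
Median: 52.0
Mode: 18 (2 times)
Range: 92 - 18 = 74
Min: 18, Max: 92

mean≈55.33, median=52.0, mode=18, range=74


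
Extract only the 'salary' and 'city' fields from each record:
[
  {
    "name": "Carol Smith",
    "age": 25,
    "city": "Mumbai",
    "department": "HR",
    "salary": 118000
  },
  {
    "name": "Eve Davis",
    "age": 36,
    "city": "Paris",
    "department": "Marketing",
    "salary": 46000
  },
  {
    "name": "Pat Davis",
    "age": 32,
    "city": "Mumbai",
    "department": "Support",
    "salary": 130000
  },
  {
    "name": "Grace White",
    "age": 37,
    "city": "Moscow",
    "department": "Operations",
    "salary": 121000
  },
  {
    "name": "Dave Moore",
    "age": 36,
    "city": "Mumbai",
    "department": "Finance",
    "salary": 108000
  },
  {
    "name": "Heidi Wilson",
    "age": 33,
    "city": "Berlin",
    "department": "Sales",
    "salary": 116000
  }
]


Original: 6 records with fields: name, age, city, department, salary
Keep: ['salary', 'city']
Drop: ['name', 'age', 'department']
Result: 6 records, 2 fields each

[
  {
    "salary": 118000,
    "city": "Mumbai"
  },
  {
    "salary": 46000,
    "city": "Paris"
  },
  {
    "salary": 130000,
    "city": "Mumbai"
  },
  {
    "salary": 121000,
    "city": "Moscow"
  },
  {
    "salary": 108000,
    "city": "Mumbai"
  },
  {
    "salary": 116000,
    "city": "Berlin"
  }
]


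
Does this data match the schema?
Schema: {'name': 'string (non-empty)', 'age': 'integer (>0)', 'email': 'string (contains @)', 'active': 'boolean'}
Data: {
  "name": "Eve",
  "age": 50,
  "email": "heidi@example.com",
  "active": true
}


Validating each field against schema:
  name: OK (non-empty string)
  age: OK (positive integer)
  email: OK (string with @)
  active: OK (boolean)

Result: VALID

VALID


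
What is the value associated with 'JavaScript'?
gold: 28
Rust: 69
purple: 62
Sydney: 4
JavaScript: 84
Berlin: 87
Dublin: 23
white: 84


Looking up key 'JavaScript'
Value: 84

84


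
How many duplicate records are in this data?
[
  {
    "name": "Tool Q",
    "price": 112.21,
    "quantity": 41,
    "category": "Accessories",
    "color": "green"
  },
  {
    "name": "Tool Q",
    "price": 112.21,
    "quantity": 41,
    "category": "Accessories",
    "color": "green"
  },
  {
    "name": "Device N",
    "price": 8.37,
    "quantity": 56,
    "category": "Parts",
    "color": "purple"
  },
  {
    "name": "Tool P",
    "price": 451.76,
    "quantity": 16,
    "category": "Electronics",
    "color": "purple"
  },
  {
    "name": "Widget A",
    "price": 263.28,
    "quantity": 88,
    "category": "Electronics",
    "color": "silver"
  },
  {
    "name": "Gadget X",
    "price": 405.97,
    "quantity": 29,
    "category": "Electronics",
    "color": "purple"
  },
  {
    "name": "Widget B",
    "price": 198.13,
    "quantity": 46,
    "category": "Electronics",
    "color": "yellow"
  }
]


Checking 7 records for duplicates:

  Row 1: Tool Q ($112.21, qty 41)
  Row 2: Tool Q ($112.21, qty 41) <-- DUPLICATE
  Row 3: Device N ($8.37, qty 56)
  Row 4: Tool P ($451.76, qty 16)
  Row 5: Widget A ($263.28, qty 88)
  Row 6: Gadget X ($405.97, qty 29)
  Row 7: Widget B ($198.13, qty 46)

Duplicates found: 1
Unique records: 6

1 duplicates, 6 unique


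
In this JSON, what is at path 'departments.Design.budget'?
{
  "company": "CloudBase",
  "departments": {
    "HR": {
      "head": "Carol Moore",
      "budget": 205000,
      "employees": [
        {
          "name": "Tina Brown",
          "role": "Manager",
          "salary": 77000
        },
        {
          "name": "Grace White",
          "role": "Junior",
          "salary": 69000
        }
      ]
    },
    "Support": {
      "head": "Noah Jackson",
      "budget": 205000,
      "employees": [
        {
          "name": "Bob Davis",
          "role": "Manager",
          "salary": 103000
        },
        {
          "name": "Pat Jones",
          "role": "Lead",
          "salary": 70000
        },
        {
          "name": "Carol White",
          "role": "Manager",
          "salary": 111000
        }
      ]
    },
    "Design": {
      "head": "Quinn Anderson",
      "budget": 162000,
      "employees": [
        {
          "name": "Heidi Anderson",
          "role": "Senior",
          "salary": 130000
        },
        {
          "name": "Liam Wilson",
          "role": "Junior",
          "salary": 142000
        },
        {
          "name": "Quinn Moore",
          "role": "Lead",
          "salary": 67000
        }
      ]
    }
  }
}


Path: departments.Design.budget

Navigate:
  -> departments
  -> Design
  -> budget = 162000

162000


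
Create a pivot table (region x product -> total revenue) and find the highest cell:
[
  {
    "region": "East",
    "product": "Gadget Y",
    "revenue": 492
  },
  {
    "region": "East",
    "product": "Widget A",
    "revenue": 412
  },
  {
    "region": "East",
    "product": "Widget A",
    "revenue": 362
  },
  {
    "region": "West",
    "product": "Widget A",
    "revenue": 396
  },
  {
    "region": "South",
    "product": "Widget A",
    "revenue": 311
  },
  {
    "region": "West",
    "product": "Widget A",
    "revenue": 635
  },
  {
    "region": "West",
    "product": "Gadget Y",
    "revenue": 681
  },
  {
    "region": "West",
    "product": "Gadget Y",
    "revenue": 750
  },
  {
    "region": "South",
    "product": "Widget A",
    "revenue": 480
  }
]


Pivot: region (rows) x product (columns) -> total revenue

     Gadget Y      Widget A    
East           492           774  
South            0           791  
West          1431          1031  

Highest: West / Gadget Y = $1431

West / Gadget Y = $1431


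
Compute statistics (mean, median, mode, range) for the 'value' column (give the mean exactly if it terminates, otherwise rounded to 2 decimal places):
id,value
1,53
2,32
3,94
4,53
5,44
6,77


Data: [53, 32, 94, 53, 44, 77]
Count: 6
Sum: 353
Mean: 353/6 ≈ 58.83 (rounded to 2 decimal places)
Sorted: [32, 44, 53, 53, 77, 94]
Median: 53.0
Mode: 53 (2 times)
Range: 94 - 32 = 62
Min: 32, Max: 94

mean≈58.83, median=53.0, mode=53, range=62


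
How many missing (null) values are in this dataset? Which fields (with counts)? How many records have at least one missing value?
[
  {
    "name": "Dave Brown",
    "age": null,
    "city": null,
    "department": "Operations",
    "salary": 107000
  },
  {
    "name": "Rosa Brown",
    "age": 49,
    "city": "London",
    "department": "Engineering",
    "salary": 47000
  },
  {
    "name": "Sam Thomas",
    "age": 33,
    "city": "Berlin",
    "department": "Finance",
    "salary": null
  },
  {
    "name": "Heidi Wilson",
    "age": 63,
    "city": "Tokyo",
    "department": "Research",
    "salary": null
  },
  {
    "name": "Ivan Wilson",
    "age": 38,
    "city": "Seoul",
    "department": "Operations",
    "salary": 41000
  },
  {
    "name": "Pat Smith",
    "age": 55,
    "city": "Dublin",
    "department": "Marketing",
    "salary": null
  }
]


Checking for missing (null) values in 6 records:

  Dave Brown: age, city
  Rosa Brown: complete
  Sam Thomas: salary
  Heidi Wilson: salary
  Ivan Wilson: complete
  Pat Smith: salary

Per field:
  name: 0 missing
  age: 1 missing
  city: 1 missing
  department: 0 missing
  salary: 3 missing

Total missing values: 5
Records with any missing: 4

5 missing values (age: 1, city: 1, salary: 3); 4 incomplete records


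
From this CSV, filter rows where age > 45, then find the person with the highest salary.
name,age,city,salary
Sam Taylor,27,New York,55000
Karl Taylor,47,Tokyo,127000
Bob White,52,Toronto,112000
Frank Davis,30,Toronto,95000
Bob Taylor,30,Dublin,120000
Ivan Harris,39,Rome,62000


Filter: age > 45
Sort by: salary (descending)

Filtered records (2):
  Karl Taylor, age 47, salary $127000
  Bob White, age 52, salary $112000

Highest salary: Karl Taylor ($127000)

Karl Taylor


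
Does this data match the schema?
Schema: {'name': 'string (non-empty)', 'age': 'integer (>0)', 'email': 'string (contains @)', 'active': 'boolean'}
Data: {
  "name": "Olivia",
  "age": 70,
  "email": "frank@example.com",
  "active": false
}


Validating each field against schema:
  name: OK (non-empty string)
  age: OK (positive integer)
  email: OK (string with @)
  active: OK (boolean)

Result: VALID

VALID


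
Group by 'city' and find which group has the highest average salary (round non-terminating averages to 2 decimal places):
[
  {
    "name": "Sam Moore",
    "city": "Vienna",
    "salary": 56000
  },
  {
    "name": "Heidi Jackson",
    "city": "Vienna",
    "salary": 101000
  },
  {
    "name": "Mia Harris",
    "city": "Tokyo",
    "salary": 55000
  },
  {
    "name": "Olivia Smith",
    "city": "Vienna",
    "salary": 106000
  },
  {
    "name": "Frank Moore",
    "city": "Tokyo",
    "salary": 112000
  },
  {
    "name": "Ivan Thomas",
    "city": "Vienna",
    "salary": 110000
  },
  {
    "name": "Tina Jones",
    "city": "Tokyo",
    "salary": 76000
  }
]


Group by: city

Groups:
  Tokyo: 3 people, avg salary = 243000/3 = $81000
  Vienna: 4 people, avg salary = 373000/4 = $93250

Highest average salary: Vienna ($93250)

Vienna ($93250)


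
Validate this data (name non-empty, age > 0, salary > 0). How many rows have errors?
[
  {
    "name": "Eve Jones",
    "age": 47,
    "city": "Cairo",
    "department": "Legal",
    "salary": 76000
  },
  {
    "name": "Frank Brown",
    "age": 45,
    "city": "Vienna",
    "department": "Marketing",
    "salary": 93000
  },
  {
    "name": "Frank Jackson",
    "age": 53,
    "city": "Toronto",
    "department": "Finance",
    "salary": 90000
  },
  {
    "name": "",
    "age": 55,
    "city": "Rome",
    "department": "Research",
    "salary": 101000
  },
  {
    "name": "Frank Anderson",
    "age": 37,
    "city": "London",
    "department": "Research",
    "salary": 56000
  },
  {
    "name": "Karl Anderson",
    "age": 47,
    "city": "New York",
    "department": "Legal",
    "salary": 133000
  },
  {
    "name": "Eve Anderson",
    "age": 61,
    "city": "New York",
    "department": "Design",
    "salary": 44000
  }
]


Validating 7 records:
Rules: name non-empty, age > 0, salary > 0

  Row 1 (Eve Jones): OK
  Row 2 (Frank Brown): OK
  Row 3 (Frank Jackson): OK
  Row 4 (???): empty name
  Row 5 (Frank Anderson): OK
  Row 6 (Karl Anderson): OK
  Row 7 (Eve Anderson): OK

Total errors: 1

1 errors


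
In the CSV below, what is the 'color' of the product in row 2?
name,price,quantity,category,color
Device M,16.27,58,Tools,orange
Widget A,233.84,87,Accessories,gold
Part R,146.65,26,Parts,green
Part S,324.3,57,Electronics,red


Query: Row 2 ('Widget A'), column 'color'
Value: gold

gold


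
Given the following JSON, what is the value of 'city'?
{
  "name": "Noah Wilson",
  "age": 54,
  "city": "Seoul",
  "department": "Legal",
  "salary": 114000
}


Looking up field 'city'
Value: Seoul

Seoul


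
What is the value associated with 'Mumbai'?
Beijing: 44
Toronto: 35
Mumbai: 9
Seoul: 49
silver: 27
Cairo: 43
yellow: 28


Looking up key 'Mumbai'
Value: 9

9


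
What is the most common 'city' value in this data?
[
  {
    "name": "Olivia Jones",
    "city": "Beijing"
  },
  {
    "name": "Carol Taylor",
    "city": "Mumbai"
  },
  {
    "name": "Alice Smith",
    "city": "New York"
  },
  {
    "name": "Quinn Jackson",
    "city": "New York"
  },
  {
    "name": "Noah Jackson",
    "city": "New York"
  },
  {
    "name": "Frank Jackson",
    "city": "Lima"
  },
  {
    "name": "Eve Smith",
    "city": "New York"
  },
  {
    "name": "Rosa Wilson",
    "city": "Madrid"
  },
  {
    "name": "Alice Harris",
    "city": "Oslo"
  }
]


Counting 'city' values across 9 records:

  New York: 4 ####
  Beijing: 1 #
  Mumbai: 1 #
  Lima: 1 #
  Madrid: 1 #
  Oslo: 1 #

Most common: New York (4 times)

New York (4 times)


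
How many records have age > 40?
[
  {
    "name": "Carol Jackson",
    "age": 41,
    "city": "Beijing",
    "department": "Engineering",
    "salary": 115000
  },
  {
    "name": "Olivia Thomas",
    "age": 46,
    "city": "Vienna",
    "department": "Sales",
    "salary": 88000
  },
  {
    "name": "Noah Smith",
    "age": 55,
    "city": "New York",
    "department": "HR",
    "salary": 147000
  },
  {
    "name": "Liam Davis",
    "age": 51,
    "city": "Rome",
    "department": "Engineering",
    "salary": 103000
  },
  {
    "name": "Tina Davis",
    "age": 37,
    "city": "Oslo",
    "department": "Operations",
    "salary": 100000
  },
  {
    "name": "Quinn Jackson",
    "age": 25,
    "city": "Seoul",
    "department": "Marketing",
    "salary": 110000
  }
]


Data: 6 records
Condition: age > 40

Checking each record:
  Carol Jackson: 41 MATCH
  Olivia Thomas: 46 MATCH
  Noah Smith: 55 MATCH
  Liam Davis: 51 MATCH
  Tina Davis: 37
  Quinn Jackson: 25

Count: 4

4


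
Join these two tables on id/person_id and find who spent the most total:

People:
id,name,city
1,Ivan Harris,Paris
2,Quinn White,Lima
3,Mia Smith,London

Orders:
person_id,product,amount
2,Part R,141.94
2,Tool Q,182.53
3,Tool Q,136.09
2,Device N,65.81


Join on: people.id = orders.person_id

Joined rows:
  Quinn White (Lima) bought Part R for $141.94
  Quinn White (Lima) bought Tool Q for $182.53
  Mia Smith (London) bought Tool Q for $136.09
  Quinn White (Lima) bought Device N for $65.81

Total per person:
  Quinn White: $390.28
  Mia Smith: $136.09

Top spender: Quinn White ($390.28)

Quinn White ($390.28)
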